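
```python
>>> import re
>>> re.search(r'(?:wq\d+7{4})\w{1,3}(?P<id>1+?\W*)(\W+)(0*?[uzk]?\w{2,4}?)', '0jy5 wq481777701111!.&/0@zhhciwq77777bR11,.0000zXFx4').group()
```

The pattern matches the literal 'wq', then one or more of a digit, then exactly 4 of the literal '7' (non-capturing group); then 1 to 3 of a word character; then one or more of the literal '1' (lazy), then zero or more of a non-word character (captured as 'id'); then one or more of a non-word character (captured); then zero or more of the literal '0' (lazy), then optionally one of [uzk], then 2 to 4 of a word character (lazy) (captured).
The `?` after the quantifier makes it lazy — it takes as little as possible before letting the rest of the pattern try.
`re.search` scans for the first position where the pattern succeeds.
The match spans [30:45] → 'wq77777bR11,.00'.
Captured: group 1 = '1,', group 2 = '.', group 3 = '00'.

'wq77777bR11,.00'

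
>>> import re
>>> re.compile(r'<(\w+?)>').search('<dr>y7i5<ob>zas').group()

'<dr>'

`search` walks the string left to right and returns the first match it finds.
The match spans [0:4] → '<dr>'.
Captured: group 1 = 'dr'.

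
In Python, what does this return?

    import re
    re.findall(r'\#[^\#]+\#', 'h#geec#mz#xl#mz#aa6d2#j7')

['#geec#', '#xl#', '#aa6d2#']

`findall` yields the raw match text (3 of them) because the pattern has no groups.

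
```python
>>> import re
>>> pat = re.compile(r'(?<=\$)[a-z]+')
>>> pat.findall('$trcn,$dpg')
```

['trcn', 'dpg']

The positive lookaround only admits positions where the adjacent text matches; those characters stay outside the span.
Scanning left to right: at [1:5] → 'trcn'; at [7:10] → 'dpg'.
With no groups in the pattern, `findall` gives back each whole match — 2 here.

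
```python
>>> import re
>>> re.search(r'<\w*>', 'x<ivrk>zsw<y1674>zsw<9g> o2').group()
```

The match spans [1:7] → '<ivrk>'.

'<ivrk>'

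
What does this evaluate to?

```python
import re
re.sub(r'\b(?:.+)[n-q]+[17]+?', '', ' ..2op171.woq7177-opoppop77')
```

This matches a word boundary (`\b`, zero-width); then one or more of any character (non-capturing group); then one or more of a character in [n-q]; then one or more of one of [17] (lazy).
Matches: at [3:26] → '2op171.woq7177-opoppop7'.
`sub` substitutes '' at each match site.

' ..7'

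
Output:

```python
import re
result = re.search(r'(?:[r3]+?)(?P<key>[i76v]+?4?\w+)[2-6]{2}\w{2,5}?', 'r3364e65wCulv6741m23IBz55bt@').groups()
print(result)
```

('64e65wCulv6741m23IBz',)

This matches one or more of one of [r3] (lazy) (non-capturing group); then one or more of one of [i76v] (lazy), then optionally a literal '4', then one or more of a word character (captured as 'key'); then exactly 2 of a character in [2-6], then 2 to 5 of a word character (lazy).
`re.search` scans for the first position where the pattern succeeds.
The match spans [0:27] → 'r3364e65wCulv6741m23IBz55bt'.
Captured: group 1 = '64e65wCulv6741m23IBz'.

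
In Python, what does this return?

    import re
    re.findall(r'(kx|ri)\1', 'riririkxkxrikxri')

['ri', 'kx']

After group 1 captures some text, `\1` only succeeds where that same text appears again.
Matches: at [0:4] match 'riri', group 1 = 'ri'; at [6:10] match 'kxkx', group 1 = 'kx'.
One capturing group, so `findall` returns just the captured substring from each match — 2 in all.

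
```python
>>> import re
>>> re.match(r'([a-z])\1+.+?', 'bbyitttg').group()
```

'bby'

`re.match` only tries the pattern at the start of the string.
The match spans [0:3] → 'bby'.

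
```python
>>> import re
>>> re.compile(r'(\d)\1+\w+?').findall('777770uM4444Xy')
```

['7', '4']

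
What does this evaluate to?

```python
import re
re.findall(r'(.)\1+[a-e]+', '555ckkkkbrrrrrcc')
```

['5', 'k', 'r']

`\1` is not a pattern — it's the concrete string captured by group 1, re-applied verbatim.
Scanning left to right: at [0:4] match '555c', group 1 = '5'; at [4:9] match 'kkkkb', group 1 = 'k'; at [9:16] match 'rrrrrcc', group 1 = 'r'.
With a single group, `findall` returns only what that group captured — 3 items.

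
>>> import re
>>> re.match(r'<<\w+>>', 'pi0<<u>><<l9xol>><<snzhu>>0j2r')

`match` is anchored at position 0; if the pattern doesn't fit there, it returns None.
Here the pattern fails at index 0, so the call returns None.

None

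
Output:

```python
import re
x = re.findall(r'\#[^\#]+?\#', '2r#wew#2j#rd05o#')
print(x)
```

`findall` yields the raw match text (2 of them) because the pattern has no groups.

['#wew#', '#rd05o#']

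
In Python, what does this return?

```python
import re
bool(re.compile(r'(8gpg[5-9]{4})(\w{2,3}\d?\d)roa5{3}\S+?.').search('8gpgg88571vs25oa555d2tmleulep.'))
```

False

Here no position works, so the call returns None, and `bool(None)` is False.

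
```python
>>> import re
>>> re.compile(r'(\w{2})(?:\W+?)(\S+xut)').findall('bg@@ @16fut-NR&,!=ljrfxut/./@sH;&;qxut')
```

This matches exactly 2 of a word character (captured); then one or more of a non-word character (lazy) (non-capturing group); then one or more of a non-whitespace character, then the literal 'xut' (captured).
With the lazy modifier that quantifier settles for the fewest repetitions that let the rest of the pattern succeed (the atoms after it are unaffected and can still be greedy).
Walking the string: at [0:38] match 'bg@@ @16fut-NR&,!=ljrfxut/./@sH;&;qxut', groups = ('bg', '@16fut-NR&,!=ljrfxut/./@sH;&;qxut').
2 groups means the one result is a tuple of 2 captured strings — 1 here.

[('bg', '@16fut-NR&,!=ljrfxut/./@sH;&;qxut')]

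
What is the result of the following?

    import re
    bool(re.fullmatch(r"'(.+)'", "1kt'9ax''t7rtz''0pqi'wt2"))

False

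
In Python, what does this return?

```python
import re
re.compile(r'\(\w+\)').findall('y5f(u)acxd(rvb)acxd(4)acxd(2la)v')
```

['(u)', '(rvb)', '(4)', '(2la)']

Scanning left to right: at [3:6] → '(u)'; at [10:15] → '(rvb)'; at [19:22] → '(4)'; at [26:31] → '(2la)'.
`findall` yields the raw match text (4 of them) because the pattern has no groups.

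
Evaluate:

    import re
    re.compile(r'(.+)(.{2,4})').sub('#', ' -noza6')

'#'

Pattern: one or more of any character (captured); then 2 to 4 of any character (captured).
Matches: at [0:7] → ' -noza6'.
Each match is replaced by '#'.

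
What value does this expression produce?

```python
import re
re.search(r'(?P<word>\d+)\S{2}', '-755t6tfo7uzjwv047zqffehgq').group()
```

'755t6'

This matches one or more of a digit (captured as 'word'); then exactly 2 of a non-whitespace character.
`re.search` scans for the first position where the pattern succeeds.
The match spans [1:6] → '755t6'.
Captured: group 1 = '755'.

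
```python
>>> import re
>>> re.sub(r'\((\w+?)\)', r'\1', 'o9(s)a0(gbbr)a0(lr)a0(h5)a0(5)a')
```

Each match is replaced using the text its own group 1 captured.

'o9sa0gbbra0lra0h5a05a'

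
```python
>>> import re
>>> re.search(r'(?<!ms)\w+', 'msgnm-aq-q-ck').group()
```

'msgnm'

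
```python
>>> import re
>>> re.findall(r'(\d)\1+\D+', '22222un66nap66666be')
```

['2', '6', '6']

The backreference `\1` re-matches whatever the first group consumed, character for character.
Walking the string: at [0:7] match '22222un', group 1 = '2'; at [7:12] match '66nap', group 1 = '6'; at [12:19] match '66666be', group 1 = '6'.
Because there's exactly one group, `findall` drops the full match and keeps group 1 from each hit.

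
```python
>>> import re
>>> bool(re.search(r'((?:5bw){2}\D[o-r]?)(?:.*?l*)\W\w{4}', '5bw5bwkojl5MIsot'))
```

False

The pattern matches the literal '5bw' repeated 2 times, then a non-digit, then optionally a character in [o-r] (captured); then zero or more of any character (lazy), then zero or more of the literal 'l' (non-capturing group); then a non-word character, then exactly 4 of a word character.
Here nothing in the string fits, so the call returns None, and `bool(None)` is False.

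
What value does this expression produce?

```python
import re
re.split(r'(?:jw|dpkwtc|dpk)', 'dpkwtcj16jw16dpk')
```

['', 'j16', '16', '']

Branches in `(...|...)` are attempted left-to-right; the first branch that allows the whole pattern to succeed is taken.
Matches to split on: at [0:6] → 'dpkwtc'; at [9:11] → 'jw'; at [13:16] → 'dpk'.
The string is cut at each match, leaving 4 pieces.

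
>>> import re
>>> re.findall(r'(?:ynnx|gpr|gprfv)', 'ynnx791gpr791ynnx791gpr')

['ynnx', 'gpr', 'ynnx', 'gpr']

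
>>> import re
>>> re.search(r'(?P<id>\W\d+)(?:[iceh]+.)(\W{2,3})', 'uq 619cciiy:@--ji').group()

The match spans [2:14] → ' 619cciiy:@-'.

' 619cciiy:@-'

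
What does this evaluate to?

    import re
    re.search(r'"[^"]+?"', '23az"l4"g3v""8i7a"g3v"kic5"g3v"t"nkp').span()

(4, 8)

The match spans [4:8] → '"l4"'.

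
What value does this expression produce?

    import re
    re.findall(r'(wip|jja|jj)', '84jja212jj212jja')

The regex engine tests alternatives in the order written; an earlier branch that matches wins even if a later one would match more.
Matches: at [2:5] match 'jja', group 1 = 'jja'; at [8:10] match 'jj', group 1 = 'jj'; at [13:16] match 'jja', group 1 = 'jja'.
One capturing group, so `findall` returns just the captured substring from each match — 3 in all.

['jja', 'jj', 'jja']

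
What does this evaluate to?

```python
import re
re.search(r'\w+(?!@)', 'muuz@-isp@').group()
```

'muu'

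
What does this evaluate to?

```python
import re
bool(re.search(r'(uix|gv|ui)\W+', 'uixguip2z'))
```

False

Here no position works, so the call returns None, and `bool(None)` is False.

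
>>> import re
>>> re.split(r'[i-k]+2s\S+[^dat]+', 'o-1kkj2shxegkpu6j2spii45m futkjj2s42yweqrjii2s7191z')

['o-1', 't', '']

The pattern matches one or more of a character in [i-k], then the literal '2s'; then one or more of a non-whitespace character, then one or more of any character except [dat].
Matches to split on: at [3:28] → 'kkj2shxegkpu6j2spii45m fu'; at [29:51] → 'kjj2s42yweqrjii2s7191z'.
The string is cut at each match, leaving 3 pieces.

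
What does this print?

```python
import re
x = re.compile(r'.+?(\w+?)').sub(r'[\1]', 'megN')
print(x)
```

[e][N]

The pattern matches one or more of any character (lazy); then one or more of a word character (lazy) (captured).
With the lazy modifier that quantifier settles for the fewest repetitions that let the rest of the pattern succeed (the atoms after it are unaffected and can still be greedy).
Matches: at [0:2] → 'me'; at [2:4] → 'gN'.
Each match is replaced using the text its own group 1 captured.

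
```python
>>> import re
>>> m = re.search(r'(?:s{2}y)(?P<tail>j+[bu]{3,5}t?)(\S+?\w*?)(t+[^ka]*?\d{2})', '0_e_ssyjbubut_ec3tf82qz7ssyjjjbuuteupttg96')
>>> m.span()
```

(4, 21)

The pattern matches exactly 2 of a literal 's', then the literal 'y' (non-capturing group); then one or more of the literal 'j', then 3 to 5 of one of [bu], then optionally a literal 't' (captured as 'tail'); then one or more of a non-whitespace character (lazy), then zero or more of a word character (lazy) (captured); then one or more of a literal 't', then zero or more of any character except [ka] (lazy), then exactly 2 of a digit (captured).
The `?` after the quantifier makes it lazy — it takes as little as possible before letting the rest of the pattern try.
`re.search` scans for the first position where the pattern succeeds.
The match spans [4:21] → 'ssyjbubut_ec3tf82'.
Captured: group 1 = 'jbubut', group 2 = '_ec3', group 3 = 'tf82'.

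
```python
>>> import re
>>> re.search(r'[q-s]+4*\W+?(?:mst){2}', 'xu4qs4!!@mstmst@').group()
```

'qs4!!@mstmst'

The match spans [3:15] → 'qs4!!@mstmst'.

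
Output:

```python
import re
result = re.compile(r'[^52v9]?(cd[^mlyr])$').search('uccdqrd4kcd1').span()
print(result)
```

Pattern: optionally any character except [52v9]; then the literal 'cd', then any character except [mlyr] (captured); then anchored at the end.
`re.search` scans for the first position where the pattern succeeds.
The match spans [8:12] → 'kcd1'.
Captured: group 1 = 'cd1'.

(8, 12)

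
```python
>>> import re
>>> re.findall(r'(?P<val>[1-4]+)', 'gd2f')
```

Because there's exactly one group, `findall` drops the full match and keeps group 1 from the one hit.

['2']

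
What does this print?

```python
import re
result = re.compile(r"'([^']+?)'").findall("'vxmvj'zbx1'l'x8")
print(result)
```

['vxmvj', 'l']

Walking the string: at [0:7] match "'vxmvj'", group 1 = 'vxmvj'; at [11:14] match "'l'", group 1 = 'l'.
With a single group, `findall` returns only what that group captured — 2 items.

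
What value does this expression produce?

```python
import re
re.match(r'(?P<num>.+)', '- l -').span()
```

(0, 5)

The pattern matches one or more of any character (captured as 'num').
With `match`, the pattern is implicitly anchored at the beginning.
The match spans [0:5] → '- l -'.
Captured: group 1 = '- l -'.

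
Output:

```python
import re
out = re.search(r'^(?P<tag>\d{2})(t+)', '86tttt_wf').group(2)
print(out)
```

tttt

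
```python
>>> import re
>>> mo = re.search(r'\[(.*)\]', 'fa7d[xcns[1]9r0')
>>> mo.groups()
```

The match spans [4:12] → '[xcns[1]'.
Captured: group 1 = 'xcns[1'.

('xcns[1',)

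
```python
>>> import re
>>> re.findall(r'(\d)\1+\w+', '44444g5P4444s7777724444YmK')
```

The backreference `\1` re-matches whatever the first group consumed, character for character.
Scanning left to right: at [0:26] match '44444g5P4444s7777724444YmK', group 1 = '4'.
With a single group, `findall` returns only what that group captured — 1 item.

['4']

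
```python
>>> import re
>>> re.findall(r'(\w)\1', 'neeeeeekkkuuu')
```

['e', 'e', 'e', 'k', 'u']

After group 1 captures some text, `\1` only succeeds where that same text appears again.
Walking the string: at [1:3] match 'ee', group 1 = 'e'; at [3:5] match 'ee', group 1 = 'e'; at [5:7] match 'ee', group 1 = 'e'; at [7:9] match 'kk', group 1 = 'k'; at [10:12] match 'uu', group 1 = 'u'.
Because there's exactly one group, `findall` drops the full match and keeps group 1 from each hit.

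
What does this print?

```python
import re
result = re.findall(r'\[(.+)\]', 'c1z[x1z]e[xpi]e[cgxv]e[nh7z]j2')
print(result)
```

Walking the string: at [3:28] match '[x1z]e[xpi]e[cgxv]e[nh7z]', group 1 = 'x1z]e[xpi]e[cgxv]e[nh7z'.
With a single group, `findall` returns only what that group captured — 1 item.

['x1z]e[xpi]e[cgxv]e[nh7z']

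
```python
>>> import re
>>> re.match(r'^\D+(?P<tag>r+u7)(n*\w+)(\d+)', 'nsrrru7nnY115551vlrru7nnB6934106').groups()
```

The match spans [0:32] → 'nsrrru7nnY115551vlrru7nnB6934106'.
Captured: group 1 = 'ru7', group 2 = 'nnY115551vlrru7nnB693410', group 3 = '6'.

('ru7', 'nnY115551vlrru7nnB693410', '6')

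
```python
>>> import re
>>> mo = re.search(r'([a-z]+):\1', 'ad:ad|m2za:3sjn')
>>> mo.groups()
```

The match spans [0:5] → 'ad:ad'.
Captured: group 1 = 'ad'.

('ad',)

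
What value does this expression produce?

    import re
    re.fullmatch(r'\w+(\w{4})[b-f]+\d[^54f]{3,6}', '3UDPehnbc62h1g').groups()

('ehnb',)

The match spans [0:14] → '3UDPehnbc62h1g'.
Captured: group 1 = 'ehnb'.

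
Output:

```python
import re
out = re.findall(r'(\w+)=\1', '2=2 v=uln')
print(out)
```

['2']

A backreference is literal: `\1` must see the identical characters the first group matched.
Walking the string: at [0:3] match '2=2', group 1 = '2'.
With a single group, `findall` returns only what that group captured — 1 item.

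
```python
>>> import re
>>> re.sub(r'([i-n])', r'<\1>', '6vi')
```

'6v<i>'

This matches a character in [i-n] (captured).
Matches: at [2:3] → 'i'.
The replacement refers to a captured group, so each match is rewritten using its own captured text.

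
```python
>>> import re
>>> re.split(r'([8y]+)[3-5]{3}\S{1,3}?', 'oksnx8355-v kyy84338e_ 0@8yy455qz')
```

Pattern: one or more of one of [8y] (captured); then exactly 3 of a character in [3-5], then 1 to 3 of a non-whitespace character (lazy).
Matches to split on: at [5:10] → '8355-'; at [13:20] → 'yy84338'; at [25:32] → '8yy455q'.
Because the pattern has a capturing group, `split` also inserts each captured text between the pieces.

['oksnx', '8', 'v k', 'yy8', 'e_ 0@', '8yy', 'z']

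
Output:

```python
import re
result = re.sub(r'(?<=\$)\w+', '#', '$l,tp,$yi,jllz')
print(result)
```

$#,tp,$#,jllz

Because the assertion is zero-width, the text it checks is not consumed and won't appear in the result.
`sub` substitutes '#' at each match site.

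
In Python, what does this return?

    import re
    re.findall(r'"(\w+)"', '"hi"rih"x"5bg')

['hi', 'x']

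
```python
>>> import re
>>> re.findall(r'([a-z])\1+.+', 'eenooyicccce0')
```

['e']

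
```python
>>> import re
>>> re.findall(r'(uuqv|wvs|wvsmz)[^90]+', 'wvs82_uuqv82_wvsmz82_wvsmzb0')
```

['wvs']

Matches: at [0:27] match 'wvs82_uuqv82_wvsmz82_wvsmzb', group 1 = 'wvs'.
Because there's exactly one group, `findall` drops the full match and keeps group 1 from the one hit.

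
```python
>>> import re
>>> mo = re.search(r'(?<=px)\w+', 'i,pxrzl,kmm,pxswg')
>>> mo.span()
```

(4, 7)

The positive lookaround only admits positions where the adjacent text matches; those characters stay outside the span.
`re.search` scans for the first position where the pattern succeeds.
The match spans [4:7] → 'rzl'.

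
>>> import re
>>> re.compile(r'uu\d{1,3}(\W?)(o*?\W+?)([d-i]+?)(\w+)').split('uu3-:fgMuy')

The pattern matches the literal 'uu', then 1 to 3 of a digit; then optionally a non-word character (captured); then zero or more of a literal 'o' (lazy), then one or more of a non-word character (lazy) (captured); then one or more of a character in [d-i] (lazy) (captured); then one or more of a word character (captured).
The `?` after the quantifier makes it lazy — it takes as little as possible before letting the rest of the pattern try.
Matches to split on: at [0:10] → 'uu3-:fgMuy'.
With a capturing group present, the delimiter's captured portion is kept in the result list.

['', '-', ':', 'f', 'gMuy', '']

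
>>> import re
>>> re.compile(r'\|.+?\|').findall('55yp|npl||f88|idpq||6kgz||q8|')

With the lazy modifier that quantifier settles for the fewest repetitions that let the rest of the pattern succeed (the atoms after it are unaffected and can still be greedy).
`findall` yields the raw match text (4 of them) because the pattern has no groups.

['|npl|', '|f88|', '||6kgz|', '|q8|']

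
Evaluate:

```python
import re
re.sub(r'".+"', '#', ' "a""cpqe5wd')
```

Matches: at [1:5] → '"a""'.
Every occurrence is swapped for '#'.

' #cpqe5wd'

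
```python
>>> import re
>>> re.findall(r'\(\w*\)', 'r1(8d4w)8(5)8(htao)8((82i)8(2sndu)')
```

['(8d4w)', '(5)', '(htao)', '(82i)', '(2sndu)']

Matches: at [2:8] → '(8d4w)'; at [9:12] → '(5)'; at [13:19] → '(htao)'; at [21:26] → '(82i)'; at [27:34] → '(2sndu)'.
`findall` yields the raw match text (5 of them) because the pattern has no groups.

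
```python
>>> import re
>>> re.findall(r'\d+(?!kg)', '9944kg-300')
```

Because the assertion is negative and zero-width, positions next to the forbidden text are skipped.
Scanning left to right: at [0:3] → '994'; at [7:10] → '300'.
With no groups in the pattern, `findall` gives back each whole match — 2 here.

['994', '300']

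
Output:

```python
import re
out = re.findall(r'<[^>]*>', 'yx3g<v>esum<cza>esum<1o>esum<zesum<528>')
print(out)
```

['<v>', '<cza>', '<1o>', '<zesum<528>']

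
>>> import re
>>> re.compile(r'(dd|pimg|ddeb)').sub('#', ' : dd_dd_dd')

' : #_#_#'

Matches: at [3:5] → 'dd'; at [6:8] → 'dd'; at [9:11] → 'dd'.
Each match is replaced by '#'.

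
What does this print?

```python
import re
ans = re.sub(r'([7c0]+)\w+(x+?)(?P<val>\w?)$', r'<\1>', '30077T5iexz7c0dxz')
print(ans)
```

This matches one or more of one of [7c0] (captured); then one or more of a word character; then one or more of a literal 'x' (lazy) (captured); then optionally a word character (captured as 'val'); then anchored at the end.
Matches: at [1:17] → '0077T5iexz7c0dxz'.
`\1` in the replacement pulls in group 1's text for each match.

3<0077>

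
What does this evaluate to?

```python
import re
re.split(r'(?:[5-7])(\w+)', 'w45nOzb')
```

['w4', 'nOzb', '']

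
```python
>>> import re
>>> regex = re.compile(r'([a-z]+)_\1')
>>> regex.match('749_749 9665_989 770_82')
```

None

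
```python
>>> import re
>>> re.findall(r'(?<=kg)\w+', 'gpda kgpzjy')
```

['pzjy']

The `(?=…)`/`(?<=…)` assertion just peeks at neighbouring text; it doesn't advance the match position.
Matches: at [7:11] → 'pzjy'.
`findall` yields the raw match text (1 of them) because the pattern has no groups.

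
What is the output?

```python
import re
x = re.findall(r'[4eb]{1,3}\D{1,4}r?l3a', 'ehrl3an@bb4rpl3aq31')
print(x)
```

The pattern matches 1 to 3 of one of [4eb], then 1 to 4 of a non-digit; then optionally a literal 'r', then the literal 'l3a'.
Walking the string: at [0:6] → 'ehrl3a'; at [8:16] → 'bb4rpl3a'.
No capturing groups, so `findall` returns the 2 full match strings.

['ehrl3a', 'bb4rpl3a']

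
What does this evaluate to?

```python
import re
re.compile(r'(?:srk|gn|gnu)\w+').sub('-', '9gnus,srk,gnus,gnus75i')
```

Matches: at [1:5] → 'gnus'; at [10:14] → 'gnus'; at [15:22] → 'gnus75i'.
Every occurrence is swapped for '-'.

'9-,srk,-,-'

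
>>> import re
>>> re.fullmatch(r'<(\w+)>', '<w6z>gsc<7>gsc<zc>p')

None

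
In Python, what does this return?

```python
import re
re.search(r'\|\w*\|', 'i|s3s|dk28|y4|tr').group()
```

`search` walks the string left to right and returns the first match it finds.
The match spans [1:6] → '|s3s|'.

'|s3s|'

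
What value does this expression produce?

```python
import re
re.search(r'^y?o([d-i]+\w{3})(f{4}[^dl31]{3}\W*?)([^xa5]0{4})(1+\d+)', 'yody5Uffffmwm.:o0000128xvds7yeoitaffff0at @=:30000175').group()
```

The match spans [0:23] → 'yody5Uffffmwm.:o0000128'.

'yody5Uffffmwm.:o0000128'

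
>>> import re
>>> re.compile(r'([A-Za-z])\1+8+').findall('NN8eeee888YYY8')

['N', 'e', 'Y']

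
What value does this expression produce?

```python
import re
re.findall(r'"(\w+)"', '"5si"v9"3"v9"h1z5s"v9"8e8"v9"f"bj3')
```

Because there's exactly one group, `findall` drops the full match and keeps group 1 from each hit.

['5si', '3', 'h1z5s', '8e8', 'f']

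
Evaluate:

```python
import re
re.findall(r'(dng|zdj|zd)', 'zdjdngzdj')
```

The regex engine tests alternatives in the order written; an earlier branch that matches wins even if a later one would match more.
Because there's exactly one group, `findall` drops the full match and keeps group 1 from each hit.

['zdj', 'dng', 'zdj']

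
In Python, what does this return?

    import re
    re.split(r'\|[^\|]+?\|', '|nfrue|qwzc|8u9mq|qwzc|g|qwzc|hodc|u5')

Each match becomes a cut point; 5 segments remain.

['', 'qwzc', 'qwzc', 'qwzc', 'u5']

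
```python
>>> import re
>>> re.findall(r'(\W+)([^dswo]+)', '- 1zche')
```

`findall` packs the 2 group values into a tuple for every match.

[('- ', '1zche')]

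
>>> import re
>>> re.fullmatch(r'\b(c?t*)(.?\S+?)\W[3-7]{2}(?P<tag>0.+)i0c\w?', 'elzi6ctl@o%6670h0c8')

The pattern matches a word boundary (`\b`, zero-width); then optionally a literal 'c', then zero or more of a literal 't' (captured); then optionally any character, then one or more of a non-whitespace character (lazy) (captured); then a non-word character, then exactly 2 of a character in [3-7]; then a literal '0', then one or more of any character (captured as 'tag'); then the literal 'i0c', then optionally a word character.
`fullmatch` succeeds only if the pattern covers the string from start to end.
Here the string isn't matched end-to-end, so the call returns None.

None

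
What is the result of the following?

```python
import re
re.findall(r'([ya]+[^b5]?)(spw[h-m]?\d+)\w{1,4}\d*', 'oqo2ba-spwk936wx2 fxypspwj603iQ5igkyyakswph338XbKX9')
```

[('a-', 'spwk936'), ('yp', 'spwj603')]

This matches one or more of one of [ya], then optionally any character except [b5] (captured); then the literal 'spw', then optionally a character in [h-m], then one or more of a digit (captured); then 1 to 4 of a word character, then zero or more of a digit.
Scanning left to right: at [5:17] match 'a-spwk936wx2', groups = ('a-', 'spwk936'); at [20:33] match 'ypspwj603iQ5i', groups = ('yp', 'spwj603').
With 2 capturing groups, `findall` returns a 2-tuple per match.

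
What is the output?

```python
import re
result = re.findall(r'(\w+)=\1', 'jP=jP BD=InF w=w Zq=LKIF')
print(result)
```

['jP', 'w']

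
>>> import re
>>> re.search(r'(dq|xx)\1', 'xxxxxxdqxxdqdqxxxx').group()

A backreference is literal: `\1` must see the identical characters the first group matched.
`re.search` tries every starting position until one works.
The match spans [0:4] → 'xxxx'.
Captured: group 1 = 'xx'.

'xxxx'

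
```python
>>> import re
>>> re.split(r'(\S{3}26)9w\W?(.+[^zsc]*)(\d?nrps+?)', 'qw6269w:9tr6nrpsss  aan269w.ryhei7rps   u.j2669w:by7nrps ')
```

`re.split` interleaves the captured-group text with the surrounding fragments.

['', 'qw626', '9tr6nrpsss  aan269w.ryhei7rps   u.j2669w:by7', 'nrps', ' ']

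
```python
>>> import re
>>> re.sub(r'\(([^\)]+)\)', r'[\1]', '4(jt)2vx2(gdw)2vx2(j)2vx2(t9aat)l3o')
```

`\1` in the replacement pulls in group 1's text for each match.

'4[jt]2vx2[gdw]2vx2[j]2vx2[t9aat]l3o'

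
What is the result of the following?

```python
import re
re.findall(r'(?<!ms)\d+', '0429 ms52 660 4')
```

`(?!…)`/`(?<!…)` only lets a position through if the neighbouring text does NOT match; no characters are consumed.
`findall` yields the raw match text (4 of them) because the pattern has no groups.

['0429', '2', '660', '4']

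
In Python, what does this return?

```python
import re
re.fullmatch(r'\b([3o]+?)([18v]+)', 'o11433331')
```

`re.fullmatch` requires the pattern to consume the entire string.
Here the pattern can't cover the whole string, so the call returns None.

None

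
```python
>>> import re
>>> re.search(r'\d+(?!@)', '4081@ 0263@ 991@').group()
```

`(?!…)`/`(?<!…)` only lets a position through if the neighbouring text does NOT match; no characters are consumed.
Unlike `match`, `search` isn't anchored — it looks for the pattern anywhere in the string.
The match spans [0:3] → '408'.

'408'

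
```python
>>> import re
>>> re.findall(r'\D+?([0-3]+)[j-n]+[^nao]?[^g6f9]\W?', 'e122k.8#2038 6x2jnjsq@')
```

['122', '2']

Because there's exactly one group, `findall` drops the full match and keeps group 1 from each hit.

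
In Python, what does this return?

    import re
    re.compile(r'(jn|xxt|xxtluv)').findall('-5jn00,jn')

['jn', 'jn']

Walking the string: at [2:4] match 'jn', group 1 = 'jn'; at [7:9] match 'jn', group 1 = 'jn'.
Because there's exactly one group, `findall` drops the full match and keeps group 1 from each hit.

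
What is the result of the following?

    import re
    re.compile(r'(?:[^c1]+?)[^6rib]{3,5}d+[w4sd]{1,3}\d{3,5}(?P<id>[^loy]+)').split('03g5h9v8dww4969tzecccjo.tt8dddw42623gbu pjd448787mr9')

A non-greedy quantifier consumes as few characters as it can — just enough that the remainder of the pattern still matches from where it stops; whatever follows it matches normally.
The group in the pattern means `split` returns the separators' captures alongside the pieces.

['', 'tzecccj', '', 'gbu pjd448787mr9', '']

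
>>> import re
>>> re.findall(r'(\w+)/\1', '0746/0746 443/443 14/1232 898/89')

['0746', '443', '8']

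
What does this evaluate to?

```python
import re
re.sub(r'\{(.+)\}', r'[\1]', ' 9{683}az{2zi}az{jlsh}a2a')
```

' 9[683}az{2zi}az{jlsh]a2a'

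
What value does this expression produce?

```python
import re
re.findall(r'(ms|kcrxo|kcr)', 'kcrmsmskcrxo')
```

['kcr', 'ms', 'ms', 'kcrxo']

The regex engine tests alternatives in the order written; an earlier branch that matches wins even if a later one would match more.
One capturing group, so `findall` returns just the captured substring from each match — 4 in all.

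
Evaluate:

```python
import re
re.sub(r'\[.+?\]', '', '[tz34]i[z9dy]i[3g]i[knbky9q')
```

'iii[knbky9q'

The `?` after the quantifier makes it lazy — it takes as little as possible before letting the rest of the pattern try.
Matches: at [0:6] → '[tz34]'; at [7:13] → '[z9dy]'; at [14:18] → '[3g]'.
`sub` substitutes '' at each match site.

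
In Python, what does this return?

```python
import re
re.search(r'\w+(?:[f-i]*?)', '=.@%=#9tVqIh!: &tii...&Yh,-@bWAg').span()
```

The match spans [6:12] → '9tVqIh'.

(6, 12)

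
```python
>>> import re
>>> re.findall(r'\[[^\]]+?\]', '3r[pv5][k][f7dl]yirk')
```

['[pv5]', '[k]', '[f7dl]']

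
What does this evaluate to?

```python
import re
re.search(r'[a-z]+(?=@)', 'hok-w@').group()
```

The positive lookaround only admits positions where the adjacent text matches; those characters stay outside the span.
Unlike `match`, `search` isn't anchored — it looks for the pattern anywhere in the string.
The match spans [4:5] → 'w'.

'w'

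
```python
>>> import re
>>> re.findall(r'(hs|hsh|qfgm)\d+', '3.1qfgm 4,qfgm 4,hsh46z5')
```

['hsh']

Walking the string: at [17:22] match 'hsh46', group 1 = 'hsh'.
With a single group, `findall` returns only what that group captured — 1 item.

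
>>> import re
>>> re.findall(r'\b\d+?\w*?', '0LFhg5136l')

['0']

The `?` after the quantifier makes it lazy — it takes as little as possible before letting the rest of the pattern try.
No capturing groups, so `findall` returns the 1 full match string.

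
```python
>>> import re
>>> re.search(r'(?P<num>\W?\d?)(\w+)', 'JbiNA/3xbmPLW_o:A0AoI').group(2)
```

This matches optionally a non-word character, then optionally a digit (captured as 'num'); then one or more of a word character (captured).
`search` walks the string left to right and returns the first match it finds.
The match spans [0:5] → 'JbiNA'.
Captured: group 1 = '', group 2 = 'JbiNA'.

'JbiNA'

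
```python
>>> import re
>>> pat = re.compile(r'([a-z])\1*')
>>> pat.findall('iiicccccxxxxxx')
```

A backreference is literal: `\1` must see the identical characters the first group matched.
One capturing group, so `findall` returns just the captured substring from each match — 3 in all.

['i', 'c', 'x']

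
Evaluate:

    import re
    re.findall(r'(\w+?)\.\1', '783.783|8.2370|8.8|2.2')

['783', '8', '2']

`\1` has to match the exact text group 1 already captured.
Scanning left to right: at [0:7] match '783.783', group 1 = '783'; at [15:18] match '8.8', group 1 = '8'; at [19:22] match '2.2', group 1 = '2'.
With a single group, `findall` returns only what that group captured — 3 items.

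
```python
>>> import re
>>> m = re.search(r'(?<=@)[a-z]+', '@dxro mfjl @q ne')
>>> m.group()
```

'dxro'

The lookaround is zero-width — it requires the adjacent text to match without consuming it, so the asserted text isn't part of the match.
The match spans [1:5] → 'dxro'.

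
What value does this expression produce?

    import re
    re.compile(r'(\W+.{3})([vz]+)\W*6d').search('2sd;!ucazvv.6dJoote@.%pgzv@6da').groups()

Pattern: one or more of a non-word character, then exactly 3 of any character (captured); then one or more of one of [vz] (captured); then zero or more of a non-word character, then the literal '6d'.
`search` walks the string left to right and returns the first match it finds.
The match spans [3:14] → ';!ucazvv.6d'.
Captured: group 1 = ';!uca', group 2 = 'zvv'.

(';!uca', 'zvv')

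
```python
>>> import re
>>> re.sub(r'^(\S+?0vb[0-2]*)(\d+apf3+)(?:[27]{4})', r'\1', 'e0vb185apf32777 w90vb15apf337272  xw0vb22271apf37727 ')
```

'e0vb1 w90vb15apf337272  xw0vb22271apf37727 '

The pattern matches anchored at the start of the string; then one or more of a non-whitespace character (lazy), then the literal '0vb', then zero or more of a character in [0-2] (captured); then one or more of a digit, then the literal 'apf', then one or more of the literal '3' (captured); then exactly 4 of one of [27] (non-capturing group).
Matches: at [0:15] → 'e0vb185apf32777'.
Each match is replaced using the text its own group 1 captured.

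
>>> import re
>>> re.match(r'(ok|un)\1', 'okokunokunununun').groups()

('ok',)

The match spans [0:4] → 'okok'.
Captured: group 1 = 'ok'.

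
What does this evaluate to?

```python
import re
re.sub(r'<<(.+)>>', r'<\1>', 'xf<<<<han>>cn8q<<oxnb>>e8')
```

'xf<<<han>>cn8q<<oxnb>e8'

`\1` in the replacement pulls in group 1's text for each match.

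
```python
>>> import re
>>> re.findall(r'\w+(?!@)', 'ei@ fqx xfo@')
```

Because the assertion is negative and zero-width, positions next to the forbidden text are skipped.
No capturing groups, so `findall` returns the 3 full match strings.

['e', 'fqx', 'xf']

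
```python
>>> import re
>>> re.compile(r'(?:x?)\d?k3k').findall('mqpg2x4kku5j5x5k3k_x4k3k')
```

['x5k3k', 'x4k3k']

The pattern matches optionally a literal 'x' (non-capturing group); then optionally a digit, then the literal 'k3k'.
Walking the string: at [13:18] → 'x5k3k'; at [19:24] → 'x4k3k'.
With no groups in the pattern, `findall` gives back each whole match — 2 here.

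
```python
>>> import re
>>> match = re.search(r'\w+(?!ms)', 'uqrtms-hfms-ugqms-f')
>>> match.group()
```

The negative lookahead/lookbehind blocks any match where the forbidden context is present.
`re.search` scans for the first position where the pattern succeeds.
The match spans [0:6] → 'uqrtms'.

'uqrtms'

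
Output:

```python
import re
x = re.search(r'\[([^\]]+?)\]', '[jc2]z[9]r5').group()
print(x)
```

The match spans [0:5] → '[jc2]'.

[jc2]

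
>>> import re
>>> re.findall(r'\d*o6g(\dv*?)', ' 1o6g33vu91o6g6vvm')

['3', '6']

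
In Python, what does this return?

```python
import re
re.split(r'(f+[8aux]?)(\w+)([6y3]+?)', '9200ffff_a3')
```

['9200', 'ffff', '_a', '3', '']

The pattern matches one or more of a literal 'f', then optionally one of [8aux] (captured); then one or more of a word character (captured); then one or more of one of [6y3] (lazy) (captured).
Because the pattern has a capturing group, `split` also inserts each captured text between the pieces.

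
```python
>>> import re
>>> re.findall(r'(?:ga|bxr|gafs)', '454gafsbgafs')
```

Branches in `(...|...)` are attempted left-to-right; the first branch that allows the whole pattern to succeed is taken.
Walking the string: at [3:5] → 'ga'; at [8:10] → 'ga'.
Since nothing is captured, `findall` lists the 2 matched substrings directly.

['ga', 'ga']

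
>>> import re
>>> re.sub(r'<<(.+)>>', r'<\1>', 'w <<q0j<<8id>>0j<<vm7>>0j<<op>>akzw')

'w <q0j<<8id>>0j<<vm7>>0j<<op>akzw'

Matches: at [2:31] → '<<q0j<<8id>>0j<<vm7>>0j<<op>>'.
`\1` in the replacement pulls in group 1's text for each match.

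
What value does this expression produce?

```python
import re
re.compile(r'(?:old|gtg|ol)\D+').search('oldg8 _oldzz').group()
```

The match spans [0:4] → 'oldg'.

'oldg'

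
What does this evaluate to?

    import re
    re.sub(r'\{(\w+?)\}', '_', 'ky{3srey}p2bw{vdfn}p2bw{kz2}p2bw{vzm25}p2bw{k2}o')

'ky_p2bw_p2bw_p2bw_p2bw_o'

Matches: at [2:9] → '{3srey}'; at [13:19] → '{vdfn}'; at [23:28] → '{kz2}'; at [32:39] → '{vzm25}'; at [43:47] → '{k2}'.
`sub` substitutes '_' at each match site.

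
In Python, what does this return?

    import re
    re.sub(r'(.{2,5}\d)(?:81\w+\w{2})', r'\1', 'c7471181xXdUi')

'c74711'

Pattern: 2 to 5 of any character, then a digit (captured); then the literal '81', then one or more of a word character, then exactly 2 of a word character (non-capturing group).
Matches: at [0:13] → 'c7471181xXdUi'.
`\1` in the replacement pulls in group 1's text for each match.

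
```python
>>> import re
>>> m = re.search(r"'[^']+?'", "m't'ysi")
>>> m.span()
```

Unlike `match`, `search` isn't anchored — it looks for the pattern anywhere in the string.
The match spans [1:4] → "'t'".

(1, 4)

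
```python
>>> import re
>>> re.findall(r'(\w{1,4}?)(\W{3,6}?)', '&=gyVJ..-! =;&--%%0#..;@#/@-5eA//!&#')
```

A `+?`/`*?`/`{m,n}?` starts at its minimum and grows only as far as needed for what follows to match.
Multiple groups make `findall` return tuples — one 2-tuple for each match.

[('gyVJ', '..-'), ('0', '#..'), ('5eA', '//!')]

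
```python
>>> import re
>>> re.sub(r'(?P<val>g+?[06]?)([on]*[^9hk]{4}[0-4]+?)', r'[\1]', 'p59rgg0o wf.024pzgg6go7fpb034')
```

'p59r[gg0]24pzgg6[g]34'

Pattern: one or more of the literal 'g' (lazy), then optionally one of [06] (captured as 'val'); then zero or more of one of [on], then exactly 4 of any character except [9hk], then one or more of a character in [0-4] (lazy) (captured).
With the lazy modifier that quantifier settles for the fewest repetitions that let the rest of the pattern succeed (the atoms after it are unaffected and can still be greedy).
Matches: at [4:13] → 'gg0o wf.0'; at [20:27] → 'go7fpb0'.
Each match is replaced using the text its own group 1 captured.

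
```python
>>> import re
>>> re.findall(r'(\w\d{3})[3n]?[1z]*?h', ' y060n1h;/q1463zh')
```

This matches a word character, then exactly 3 of a digit (captured); then optionally one of [3n], then zero or more of one of [1z] (lazy); then a literal 'h'.
Scanning left to right: at [1:8] match 'y060n1h', group 1 = 'y060'; at [10:17] match 'q1463zh', group 1 = 'q146'.
With a single group, `findall` returns only what that group captured — 2 items.

['y060', 'q146']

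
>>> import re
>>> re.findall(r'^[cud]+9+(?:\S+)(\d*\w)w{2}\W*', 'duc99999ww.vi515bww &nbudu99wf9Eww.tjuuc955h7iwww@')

Because there's exactly one group, `findall` drops the full match and keeps group 1 from the one hit.

['b']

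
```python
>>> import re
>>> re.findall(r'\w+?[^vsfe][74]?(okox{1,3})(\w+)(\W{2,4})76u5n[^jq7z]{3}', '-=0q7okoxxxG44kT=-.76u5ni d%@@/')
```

[('okoxxx', 'G44kT', '=-.')]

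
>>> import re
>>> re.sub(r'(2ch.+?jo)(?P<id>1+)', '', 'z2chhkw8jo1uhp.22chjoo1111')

'zuhp.22chjoo1111'

The pattern matches the literal '2ch', then one or more of any character (lazy), then the literal 'jo' (captured); then one or more of a literal '1' (captured as 'id').
Matches: at [1:11] → '2chhkw8jo1'.
Each match is replaced by ''.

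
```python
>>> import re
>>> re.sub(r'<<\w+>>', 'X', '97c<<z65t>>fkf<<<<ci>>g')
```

Matches: at [3:11] → '<<z65t>>'; at [16:22] → '<<ci>>'.
Every occurrence is swapped for 'X'.

'97cXfkf<<Xg'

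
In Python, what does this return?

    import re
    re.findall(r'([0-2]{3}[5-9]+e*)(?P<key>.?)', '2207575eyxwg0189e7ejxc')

[('2207575e', 'y')]

Pattern: exactly 3 of a character in [0-2], then one or more of a character in [5-9], then zero or more of the literal 'e' (captured); then optionally any character (captured as 'key').
Walking the string: at [0:9] match '2207575ey', groups = ('2207575e', 'y').
Multiple groups make `findall` return tuples — one 2-tuple for the one match.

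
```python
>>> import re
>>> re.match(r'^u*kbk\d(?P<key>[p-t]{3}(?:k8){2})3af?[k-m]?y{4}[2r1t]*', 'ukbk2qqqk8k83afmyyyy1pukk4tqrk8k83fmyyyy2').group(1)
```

'qqqk8k8'

The match spans [0:21] → 'ukbk2qqqk8k83afmyyyy1'.
Captured: group 1 = 'qqqk8k8'.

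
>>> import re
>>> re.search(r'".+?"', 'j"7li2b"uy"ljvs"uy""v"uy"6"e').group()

'"7li2b"'

Unlike `match`, `search` isn't anchored — it looks for the pattern anywhere in the string.
The match spans [1:8] → '"7li2b"'.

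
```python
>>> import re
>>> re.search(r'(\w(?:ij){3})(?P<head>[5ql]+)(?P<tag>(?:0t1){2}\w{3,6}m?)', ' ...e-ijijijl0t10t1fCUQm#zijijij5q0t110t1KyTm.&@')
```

None

This matches a word character, then the literal 'ij' repeated 3 times (captured); then one or more of one of [5ql] (captured as 'head'); then the literal '0t1' repeated 2 times, then 3 to 6 of a word character, then optionally a literal 'm' (captured as 'tag').
Unlike `match`, `search` isn't anchored — it looks for the pattern anywhere in the string.
Here nothing in the string fits, so the call returns None.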